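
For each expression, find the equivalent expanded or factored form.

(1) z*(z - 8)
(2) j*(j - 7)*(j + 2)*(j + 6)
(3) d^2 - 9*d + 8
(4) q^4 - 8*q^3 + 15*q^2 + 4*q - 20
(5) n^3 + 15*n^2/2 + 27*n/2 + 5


(1) = z^2 - 8*z
(2) = j^4 + j^3 - 44*j^2 - 84*j
(3) = (d - 8)*(d - 1)
(4) = (q - 5)*(q - 2)^2*(q + 1)
(5) = (n + 1/2)*(n + 2)*(n + 5)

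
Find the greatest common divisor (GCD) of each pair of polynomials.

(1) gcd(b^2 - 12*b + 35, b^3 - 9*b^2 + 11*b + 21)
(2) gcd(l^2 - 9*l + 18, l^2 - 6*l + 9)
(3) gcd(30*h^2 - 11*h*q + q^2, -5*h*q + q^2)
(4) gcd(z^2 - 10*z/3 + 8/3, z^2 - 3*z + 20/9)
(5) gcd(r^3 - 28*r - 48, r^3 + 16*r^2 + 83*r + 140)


(1) = gcd((b - 7)*(b - 5), (b - 7)*(b - 3)*(b + 1)) = b - 7
(2) = gcd((l - 6)*(l - 3), (l - 3)^2) = l - 3
(3) = gcd((-6*h + q)*(-5*h + q), q*(-5*h + q)) = -5*h + q
(4) = z - 4/3
(5) = gcd((r - 6)*(r + 2)*(r + 4), (r + 4)*(r + 5)*(r + 7)) = r + 4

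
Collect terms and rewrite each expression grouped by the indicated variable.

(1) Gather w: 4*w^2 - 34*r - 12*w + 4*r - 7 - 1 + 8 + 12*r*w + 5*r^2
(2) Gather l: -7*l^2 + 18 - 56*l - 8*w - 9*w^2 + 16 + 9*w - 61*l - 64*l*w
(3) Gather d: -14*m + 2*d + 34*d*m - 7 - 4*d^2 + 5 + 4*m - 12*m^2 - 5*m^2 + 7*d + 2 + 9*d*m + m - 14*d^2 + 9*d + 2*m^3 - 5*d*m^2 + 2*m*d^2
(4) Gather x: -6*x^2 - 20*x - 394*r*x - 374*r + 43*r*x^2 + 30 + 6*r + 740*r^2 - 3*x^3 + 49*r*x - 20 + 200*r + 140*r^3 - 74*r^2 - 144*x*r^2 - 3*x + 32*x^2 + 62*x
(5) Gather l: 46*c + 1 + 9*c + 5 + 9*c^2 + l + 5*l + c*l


(1) = 5*r^2 - 30*r + 4*w^2 + w*(12*r - 12)
(2) = -7*l^2 + l*(-64*w - 117) - 9*w^2 + w + 34
(3) = d^2*(2*m - 18) + d*(-5*m^2 + 43*m + 18) + 2*m^3 - 17*m^2 - 9*m
(4) = 140*r^3 + 666*r^2 - 168*r - 3*x^3 + x^2*(43*r + 26) + x*(-144*r^2 - 345*r + 39) + 10
(5) = 9*c^2 + 55*c + l*(c + 6) + 6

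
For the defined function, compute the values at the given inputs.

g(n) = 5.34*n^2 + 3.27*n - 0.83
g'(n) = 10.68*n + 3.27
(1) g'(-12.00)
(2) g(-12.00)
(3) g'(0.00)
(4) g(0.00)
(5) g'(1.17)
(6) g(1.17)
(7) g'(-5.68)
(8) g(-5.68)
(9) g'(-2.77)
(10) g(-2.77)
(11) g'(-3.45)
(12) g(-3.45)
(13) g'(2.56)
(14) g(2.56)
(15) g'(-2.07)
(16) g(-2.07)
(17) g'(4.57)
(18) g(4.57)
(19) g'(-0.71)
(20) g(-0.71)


(1) = -124.89
(2) = 728.89
(3) = 3.27
(4) = -0.83
(5) = 15.77
(6) = 10.31
(7) = -57.39
(8) = 152.88
(9) = -26.31
(10) = 31.09
(11) = -33.58
(12) = 51.45
(13) = 30.61
(14) = 42.54
(15) = -18.84
(16) = 15.28
(17) = 52.08
(18) = 125.64
(19) = -4.31
(20) = -0.46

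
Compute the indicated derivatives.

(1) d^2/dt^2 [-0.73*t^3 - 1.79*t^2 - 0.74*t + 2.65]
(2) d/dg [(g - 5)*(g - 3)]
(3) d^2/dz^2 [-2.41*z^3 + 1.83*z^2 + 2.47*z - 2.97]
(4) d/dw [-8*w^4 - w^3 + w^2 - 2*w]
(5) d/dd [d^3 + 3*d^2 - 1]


(1) = -4.38*t - 3.58
(2) = 2*g - 8
(3) = 3.66 - 14.46*z
(4) = -32*w^3 - 3*w^2 + 2*w - 2
(5) = 3*d*(d + 2)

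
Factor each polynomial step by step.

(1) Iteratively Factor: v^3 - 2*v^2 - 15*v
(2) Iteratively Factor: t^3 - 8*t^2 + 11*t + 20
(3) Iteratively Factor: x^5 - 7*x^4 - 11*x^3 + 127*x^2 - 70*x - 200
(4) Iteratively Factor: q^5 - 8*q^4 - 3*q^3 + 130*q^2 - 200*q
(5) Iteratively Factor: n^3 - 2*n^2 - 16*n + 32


(1) = (v)*(v^2 - 2*v - 15) = v*(v + 3)*(v - 5)
(2) = (t + 1)*(t^2 - 9*t + 20) = (t - 5)*(t + 1)*(t - 4)
(3) = (x + 1)*(x^4 - 8*x^3 - 3*x^2 + 130*x - 200) = (x - 2)*(x + 1)*(x^3 - 6*x^2 - 15*x + 100) = (x - 5)*(x - 2)*(x + 1)*(x^2 - x - 20) = (x - 5)*(x - 2)*(x + 1)*(x + 4)*(x - 5)
(4) = (q - 5)*(q^4 - 3*q^3 - 18*q^2 + 40*q) = (q - 5)*(q - 2)*(q^3 - q^2 - 20*q) = (q - 5)*(q - 2)*(q + 4)*(q^2 - 5*q) = (q - 5)^2*(q - 2)*(q + 4)*(q)
(5) = (n + 4)*(n^2 - 6*n + 8) = (n - 2)*(n + 4)*(n - 4)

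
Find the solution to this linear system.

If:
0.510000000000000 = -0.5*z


Then:
z = -1.02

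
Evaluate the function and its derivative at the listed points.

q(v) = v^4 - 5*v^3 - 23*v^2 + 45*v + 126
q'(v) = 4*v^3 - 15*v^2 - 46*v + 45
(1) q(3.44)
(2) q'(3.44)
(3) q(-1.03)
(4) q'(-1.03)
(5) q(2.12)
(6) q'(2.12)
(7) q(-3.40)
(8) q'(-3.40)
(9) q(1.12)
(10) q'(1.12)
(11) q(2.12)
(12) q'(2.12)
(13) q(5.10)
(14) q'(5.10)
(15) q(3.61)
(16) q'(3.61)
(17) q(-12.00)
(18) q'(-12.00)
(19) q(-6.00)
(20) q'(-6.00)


(1) = -54.88
(2) = -127.91
(3) = 61.84
(4) = 72.10
(5) = 90.59
(6) = -81.82
(7) = 37.27
(8) = -129.22
(9) = 142.10
(10) = -19.72
(11) = 90.59
(12) = -81.82
(13) = -229.46
(14) = -49.15
(15) = -76.68
(16) = -128.36
(17) = 25650.00
(18) = -8475.00
(19) = 1404.00
(20) = -1083.00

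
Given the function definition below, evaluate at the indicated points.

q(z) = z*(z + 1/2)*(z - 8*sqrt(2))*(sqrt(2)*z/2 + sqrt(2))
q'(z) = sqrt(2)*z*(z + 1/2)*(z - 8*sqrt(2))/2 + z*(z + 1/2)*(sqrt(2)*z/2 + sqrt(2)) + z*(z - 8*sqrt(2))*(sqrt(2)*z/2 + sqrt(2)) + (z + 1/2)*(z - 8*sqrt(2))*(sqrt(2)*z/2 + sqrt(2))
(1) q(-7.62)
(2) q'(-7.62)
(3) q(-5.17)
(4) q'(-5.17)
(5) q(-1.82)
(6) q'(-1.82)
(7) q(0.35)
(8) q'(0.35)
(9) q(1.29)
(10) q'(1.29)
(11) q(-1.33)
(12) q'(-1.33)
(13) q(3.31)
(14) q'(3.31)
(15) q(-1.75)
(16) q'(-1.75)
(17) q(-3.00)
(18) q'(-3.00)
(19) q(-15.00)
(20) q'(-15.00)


(1) = 4082.18
(2) = -2051.03
(3) = 892.09
(4) = -699.11
(5) = -4.02
(6) = -16.76
(7) = -5.42
(8) = -23.67
(9) = -53.85
(10) = -82.82
(11) = -6.61
(12) = 3.59
(13) = -378.99
(14) = -237.99
(15) = -5.05
(16) = -12.89
(17) = 75.91
(18) = -136.88
(19) = 52610.17
(20) = -13181.91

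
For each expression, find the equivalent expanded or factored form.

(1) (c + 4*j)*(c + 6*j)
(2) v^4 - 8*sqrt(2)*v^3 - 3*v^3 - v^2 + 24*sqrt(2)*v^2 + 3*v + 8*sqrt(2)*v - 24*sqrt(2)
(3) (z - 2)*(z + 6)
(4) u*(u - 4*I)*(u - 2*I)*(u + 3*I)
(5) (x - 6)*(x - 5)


(1) = c^2 + 10*c*j + 24*j^2
(2) = (v - 3)*(v - 1)*(v + 1)*(v - 8*sqrt(2))
(3) = z^2 + 4*z - 12
(4) = u^4 - 3*I*u^3 + 10*u^2 - 24*I*u
(5) = x^2 - 11*x + 30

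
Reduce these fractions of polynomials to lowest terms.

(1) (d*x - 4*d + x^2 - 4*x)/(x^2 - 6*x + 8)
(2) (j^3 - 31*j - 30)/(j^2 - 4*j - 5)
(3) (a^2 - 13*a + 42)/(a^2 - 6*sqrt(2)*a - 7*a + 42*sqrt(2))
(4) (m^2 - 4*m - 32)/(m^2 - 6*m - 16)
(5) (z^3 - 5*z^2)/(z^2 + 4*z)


(1) = (d + x)/(x - 2)
(2) = (j^2 - j - 30)/(j - 5)
(3) = (a - 6)/(a - 6*sqrt(2))
(4) = (m + 4)/(m + 2)
(5) = (z^2 - 5*z)/(z + 4)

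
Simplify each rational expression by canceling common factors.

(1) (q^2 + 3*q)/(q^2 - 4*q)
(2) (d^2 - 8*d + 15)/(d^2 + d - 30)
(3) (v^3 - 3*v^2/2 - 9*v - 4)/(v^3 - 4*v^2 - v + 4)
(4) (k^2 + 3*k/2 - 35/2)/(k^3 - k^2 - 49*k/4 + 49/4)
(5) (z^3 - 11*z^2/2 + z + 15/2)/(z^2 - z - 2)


(1) = (q + 3)/(q - 4)
(2) = (d - 3)/(d + 6)
(3) = (2*v^2 + 5*v + 2)/(2*v^2 - 2)
(4) = (2*k + 10)/(2*k^2 + 5*k - 7)
(5) = (2*z^2 - 13*z + 15)/(2*z - 4)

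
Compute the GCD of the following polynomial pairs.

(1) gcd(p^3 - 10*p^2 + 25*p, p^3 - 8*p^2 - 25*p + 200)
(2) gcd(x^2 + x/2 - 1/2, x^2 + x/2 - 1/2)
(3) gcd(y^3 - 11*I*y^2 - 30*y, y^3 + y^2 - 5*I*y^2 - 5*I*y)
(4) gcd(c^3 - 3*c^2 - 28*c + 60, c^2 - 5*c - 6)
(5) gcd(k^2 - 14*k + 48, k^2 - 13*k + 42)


(1) = p - 5
(2) = gcd((x - 1/2)*(x + 1), (x - 1/2)*(x + 1)) = x^2 + x/2 - 1/2
(3) = gcd(y*(y - 6*I)*(y - 5*I), y*(y + 1)*(y - 5*I)) = y^2 - 5*I*y
(4) = gcd((c - 6)*(c - 2)*(c + 5), (c - 6)*(c + 1)) = c - 6
(5) = gcd((k - 8)*(k - 6), (k - 7)*(k - 6)) = k - 6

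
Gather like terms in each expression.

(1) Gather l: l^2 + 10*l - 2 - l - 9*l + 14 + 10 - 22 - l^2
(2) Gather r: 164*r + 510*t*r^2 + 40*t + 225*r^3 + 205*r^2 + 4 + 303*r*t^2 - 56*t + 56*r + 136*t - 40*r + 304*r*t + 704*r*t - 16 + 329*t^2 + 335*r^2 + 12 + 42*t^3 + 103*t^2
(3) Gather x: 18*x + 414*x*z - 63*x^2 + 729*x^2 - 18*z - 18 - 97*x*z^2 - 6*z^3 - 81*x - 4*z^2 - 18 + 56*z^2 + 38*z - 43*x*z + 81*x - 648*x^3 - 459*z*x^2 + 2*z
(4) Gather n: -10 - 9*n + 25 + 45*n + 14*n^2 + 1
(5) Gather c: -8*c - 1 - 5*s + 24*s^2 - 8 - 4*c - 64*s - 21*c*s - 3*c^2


(1) = 0
(2) = 225*r^3 + r^2*(510*t + 540) + r*(303*t^2 + 1008*t + 180) + 42*t^3 + 432*t^2 + 120*t
(3) = -648*x^3 + x^2*(666 - 459*z) + x*(-97*z^2 + 371*z + 18) - 6*z^3 + 52*z^2 + 22*z - 36
(4) = 14*n^2 + 36*n + 16
(5) = -3*c^2 + c*(-21*s - 12) + 24*s^2 - 69*s - 9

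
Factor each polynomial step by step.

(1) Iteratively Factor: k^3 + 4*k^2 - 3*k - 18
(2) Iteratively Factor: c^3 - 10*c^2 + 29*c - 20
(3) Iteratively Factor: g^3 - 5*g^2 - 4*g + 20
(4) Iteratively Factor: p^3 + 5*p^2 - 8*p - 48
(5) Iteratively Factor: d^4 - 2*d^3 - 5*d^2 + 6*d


(1) = (k + 3)*(k^2 + k - 6) = (k - 2)*(k + 3)*(k + 3)
(2) = (c - 1)*(c^2 - 9*c + 20) = (c - 4)*(c - 1)*(c - 5)
(3) = (g - 5)*(g^2 - 4) = (g - 5)*(g + 2)*(g - 2)
(4) = (p - 3)*(p^2 + 8*p + 16) = (p - 3)*(p + 4)*(p + 4)
(5) = (d - 1)*(d^3 - d^2 - 6*d) = (d - 1)*(d + 2)*(d^2 - 3*d) = d*(d - 1)*(d + 2)*(d - 3)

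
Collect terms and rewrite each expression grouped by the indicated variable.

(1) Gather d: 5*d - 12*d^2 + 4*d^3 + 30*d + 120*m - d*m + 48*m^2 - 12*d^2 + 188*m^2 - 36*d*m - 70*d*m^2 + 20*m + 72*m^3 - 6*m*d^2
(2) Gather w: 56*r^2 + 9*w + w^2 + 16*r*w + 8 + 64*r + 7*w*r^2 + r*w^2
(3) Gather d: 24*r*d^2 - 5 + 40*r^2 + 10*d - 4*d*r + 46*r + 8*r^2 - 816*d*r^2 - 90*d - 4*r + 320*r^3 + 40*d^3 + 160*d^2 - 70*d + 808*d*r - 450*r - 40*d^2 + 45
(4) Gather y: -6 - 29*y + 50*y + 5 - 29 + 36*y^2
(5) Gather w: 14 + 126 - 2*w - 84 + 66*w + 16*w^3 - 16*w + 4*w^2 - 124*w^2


(1) = 4*d^3 + d^2*(-6*m - 24) + d*(-70*m^2 - 37*m + 35) + 72*m^3 + 236*m^2 + 140*m
(2) = 56*r^2 + 64*r + w^2*(r + 1) + w*(7*r^2 + 16*r + 9) + 8
(3) = 40*d^3 + d^2*(24*r + 120) + d*(-816*r^2 + 804*r - 150) + 320*r^3 + 48*r^2 - 408*r + 40
(4) = 36*y^2 + 21*y - 30
(5) = 16*w^3 - 120*w^2 + 48*w + 56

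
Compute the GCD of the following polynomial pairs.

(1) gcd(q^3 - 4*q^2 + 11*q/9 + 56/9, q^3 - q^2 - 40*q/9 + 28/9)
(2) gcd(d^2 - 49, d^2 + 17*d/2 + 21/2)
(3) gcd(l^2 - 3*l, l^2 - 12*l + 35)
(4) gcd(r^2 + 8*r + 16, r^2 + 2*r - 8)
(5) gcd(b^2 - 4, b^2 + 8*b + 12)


(1) = gcd((q - 8/3)*(q - 7/3)*(q + 1), (q - 7/3)*(q - 2/3)*(q + 2)) = q - 7/3
(2) = d + 7
(3) = gcd(l*(l - 3), (l - 7)*(l - 5)) = 1
(4) = r + 4
(5) = gcd((b - 2)*(b + 2), (b + 2)*(b + 6)) = b + 2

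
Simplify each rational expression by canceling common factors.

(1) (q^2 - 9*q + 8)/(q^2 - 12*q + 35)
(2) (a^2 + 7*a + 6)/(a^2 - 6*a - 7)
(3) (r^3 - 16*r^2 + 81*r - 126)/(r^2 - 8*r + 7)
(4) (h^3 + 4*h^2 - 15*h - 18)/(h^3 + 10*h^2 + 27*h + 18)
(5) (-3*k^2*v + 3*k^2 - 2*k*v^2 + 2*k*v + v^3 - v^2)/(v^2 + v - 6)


(1) = (q^2 - 9*q + 8)/(q^2 - 12*q + 35)
(2) = (a + 6)/(a - 7)
(3) = (r^2 - 9*r + 18)/(r - 1)
(4) = (h - 3)/(h + 3)
(5) = (-3*k^2*v + 3*k^2 - 2*k*v^2 + 2*k*v + v^3 - v^2)/(v^2 + v - 6)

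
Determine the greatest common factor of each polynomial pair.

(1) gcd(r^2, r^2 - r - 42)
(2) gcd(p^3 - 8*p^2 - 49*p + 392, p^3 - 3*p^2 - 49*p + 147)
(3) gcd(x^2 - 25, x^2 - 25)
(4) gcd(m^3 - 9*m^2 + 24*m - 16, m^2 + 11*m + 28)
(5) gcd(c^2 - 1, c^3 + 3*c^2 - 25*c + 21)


(1) = gcd(r^2, (r - 7)*(r + 6)) = 1
(2) = p^2 - 49
(3) = x^2 - 25
(4) = gcd((m - 4)^2*(m - 1), (m + 4)*(m + 7)) = 1
(5) = gcd((c - 1)*(c + 1), (c - 3)*(c - 1)*(c + 7)) = c - 1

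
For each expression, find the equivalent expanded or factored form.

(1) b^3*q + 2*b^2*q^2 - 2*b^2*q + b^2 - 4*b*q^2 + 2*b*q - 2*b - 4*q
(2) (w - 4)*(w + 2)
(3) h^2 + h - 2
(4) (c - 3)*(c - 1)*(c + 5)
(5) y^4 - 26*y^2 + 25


(1) = (b - 2)*(b + 2*q)*(b*q + 1)
(2) = w^2 - 2*w - 8
(3) = (h - 1)*(h + 2)
(4) = c^3 + c^2 - 17*c + 15
(5) = (y - 5)*(y - 1)*(y + 1)*(y + 5)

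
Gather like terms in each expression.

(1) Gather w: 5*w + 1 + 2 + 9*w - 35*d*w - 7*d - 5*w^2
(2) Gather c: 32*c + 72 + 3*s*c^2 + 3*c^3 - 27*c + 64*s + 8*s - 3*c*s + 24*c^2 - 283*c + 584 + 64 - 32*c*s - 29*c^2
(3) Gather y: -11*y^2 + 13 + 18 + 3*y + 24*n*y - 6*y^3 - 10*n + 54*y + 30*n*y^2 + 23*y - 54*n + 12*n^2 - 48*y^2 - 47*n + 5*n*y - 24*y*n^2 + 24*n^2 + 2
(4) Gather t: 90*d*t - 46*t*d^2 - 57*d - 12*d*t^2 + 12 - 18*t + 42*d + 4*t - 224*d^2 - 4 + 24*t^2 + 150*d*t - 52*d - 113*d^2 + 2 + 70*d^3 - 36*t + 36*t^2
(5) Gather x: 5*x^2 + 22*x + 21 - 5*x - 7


(1) = -7*d - 5*w^2 + w*(14 - 35*d) + 3
(2) = 3*c^3 + c^2*(3*s - 5) + c*(-35*s - 278) + 72*s + 720
(3) = 36*n^2 - 111*n - 6*y^3 + y^2*(30*n - 59) + y*(-24*n^2 + 29*n + 80) + 33
(4) = 70*d^3 - 337*d^2 - 67*d + t^2*(60 - 12*d) + t*(-46*d^2 + 240*d - 50) + 10
(5) = 5*x^2 + 17*x + 14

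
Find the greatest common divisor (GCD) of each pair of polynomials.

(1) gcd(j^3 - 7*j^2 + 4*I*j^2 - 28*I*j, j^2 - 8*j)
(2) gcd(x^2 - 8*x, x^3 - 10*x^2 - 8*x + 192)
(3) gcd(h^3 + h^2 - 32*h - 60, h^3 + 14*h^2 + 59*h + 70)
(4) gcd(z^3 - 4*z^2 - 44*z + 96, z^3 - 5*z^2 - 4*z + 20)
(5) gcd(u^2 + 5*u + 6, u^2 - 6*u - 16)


(1) = j
(2) = x - 8
(3) = h^2 + 7*h + 10
(4) = z - 2
(5) = u + 2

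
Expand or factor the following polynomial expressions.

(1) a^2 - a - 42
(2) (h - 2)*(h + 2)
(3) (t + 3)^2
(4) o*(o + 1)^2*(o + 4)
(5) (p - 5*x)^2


(1) = (a - 7)*(a + 6)
(2) = h^2 - 4
(3) = t^2 + 6*t + 9
(4) = o^4 + 6*o^3 + 9*o^2 + 4*o
(5) = p^2 - 10*p*x + 25*x^2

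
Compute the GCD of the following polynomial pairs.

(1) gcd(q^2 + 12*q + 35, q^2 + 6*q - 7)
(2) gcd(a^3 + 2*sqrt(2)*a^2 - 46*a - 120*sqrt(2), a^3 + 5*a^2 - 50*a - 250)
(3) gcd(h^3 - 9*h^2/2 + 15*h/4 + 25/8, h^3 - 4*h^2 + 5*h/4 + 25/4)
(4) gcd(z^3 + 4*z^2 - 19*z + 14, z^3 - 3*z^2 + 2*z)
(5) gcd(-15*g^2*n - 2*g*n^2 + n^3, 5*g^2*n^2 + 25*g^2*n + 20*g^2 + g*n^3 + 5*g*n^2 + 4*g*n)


(1) = q + 7
(2) = a - 5*sqrt(2)
(3) = h^2 - 5*h + 25/4
(4) = z^2 - 3*z + 2
(5) = gcd(n*(-5*g + n)*(3*g + n), (5*g + n)*(n + 4)*(g*n + g)) = 1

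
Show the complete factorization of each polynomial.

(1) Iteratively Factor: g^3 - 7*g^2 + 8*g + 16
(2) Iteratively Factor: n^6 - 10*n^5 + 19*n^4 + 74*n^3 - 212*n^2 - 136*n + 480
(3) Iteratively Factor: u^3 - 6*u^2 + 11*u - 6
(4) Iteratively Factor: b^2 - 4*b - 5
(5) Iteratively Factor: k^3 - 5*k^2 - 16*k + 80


(1) = (g - 4)*(g^2 - 3*g - 4) = (g - 4)*(g + 1)*(g - 4)
(2) = (n - 2)*(n^5 - 8*n^4 + 3*n^3 + 80*n^2 - 52*n - 240) = (n - 5)*(n - 2)*(n^4 - 3*n^3 - 12*n^2 + 20*n + 48) = (n - 5)*(n - 3)*(n - 2)*(n^3 - 12*n - 16) = (n - 5)*(n - 3)*(n - 2)*(n + 2)*(n^2 - 2*n - 8) = (n - 5)*(n - 4)*(n - 3)*(n - 2)*(n + 2)*(n + 2)
(3) = (u - 1)*(u^2 - 5*u + 6) = (u - 3)*(u - 1)*(u - 2)
(4) = (b + 1)*(b - 5)
(5) = (k + 4)*(k^2 - 9*k + 20) = (k - 5)*(k + 4)*(k - 4)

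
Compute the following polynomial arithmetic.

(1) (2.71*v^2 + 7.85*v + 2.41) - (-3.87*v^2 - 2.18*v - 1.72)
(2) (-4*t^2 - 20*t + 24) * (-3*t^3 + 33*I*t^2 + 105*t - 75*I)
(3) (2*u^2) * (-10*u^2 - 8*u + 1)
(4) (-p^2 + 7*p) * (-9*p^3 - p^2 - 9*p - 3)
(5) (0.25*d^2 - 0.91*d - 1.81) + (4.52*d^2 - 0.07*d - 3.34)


(1) = 6.58*v^2 + 10.03*v + 4.13
(2) = 12*t^5 + 60*t^4 - 132*I*t^4 - 492*t^3 - 660*I*t^3 - 2100*t^2 + 1092*I*t^2 + 2520*t + 1500*I*t - 1800*I
(3) = -20*u^4 - 16*u^3 + 2*u^2
(4) = 9*p^5 - 62*p^4 + 2*p^3 - 60*p^2 - 21*p
(5) = 4.77*d^2 - 0.98*d - 5.15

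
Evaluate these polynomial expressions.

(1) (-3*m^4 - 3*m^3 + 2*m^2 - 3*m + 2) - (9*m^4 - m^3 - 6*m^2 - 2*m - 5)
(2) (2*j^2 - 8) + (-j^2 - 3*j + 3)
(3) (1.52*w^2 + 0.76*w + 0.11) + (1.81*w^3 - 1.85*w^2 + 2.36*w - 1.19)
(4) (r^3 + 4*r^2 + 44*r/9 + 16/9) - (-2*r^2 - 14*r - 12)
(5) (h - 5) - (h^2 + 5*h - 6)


(1) = -12*m^4 - 2*m^3 + 8*m^2 - m + 7
(2) = j^2 - 3*j - 5
(3) = 1.81*w^3 - 0.33*w^2 + 3.12*w - 1.08
(4) = r^3 + 6*r^2 + 170*r/9 + 124/9
(5) = -h^2 - 4*h + 1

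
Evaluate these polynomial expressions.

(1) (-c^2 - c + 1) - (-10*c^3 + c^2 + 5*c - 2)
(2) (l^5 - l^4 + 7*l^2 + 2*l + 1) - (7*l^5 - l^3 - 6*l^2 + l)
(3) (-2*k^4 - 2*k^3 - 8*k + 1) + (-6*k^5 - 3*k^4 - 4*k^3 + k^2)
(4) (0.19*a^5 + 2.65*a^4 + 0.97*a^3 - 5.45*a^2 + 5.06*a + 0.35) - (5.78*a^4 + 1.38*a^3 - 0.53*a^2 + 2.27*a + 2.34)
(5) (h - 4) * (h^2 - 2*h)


(1) = 10*c^3 - 2*c^2 - 6*c + 3
(2) = -6*l^5 - l^4 + l^3 + 13*l^2 + l + 1
(3) = -6*k^5 - 5*k^4 - 6*k^3 + k^2 - 8*k + 1
(4) = 0.19*a^5 - 3.13*a^4 - 0.41*a^3 - 4.92*a^2 + 2.79*a - 1.99
(5) = h^3 - 6*h^2 + 8*h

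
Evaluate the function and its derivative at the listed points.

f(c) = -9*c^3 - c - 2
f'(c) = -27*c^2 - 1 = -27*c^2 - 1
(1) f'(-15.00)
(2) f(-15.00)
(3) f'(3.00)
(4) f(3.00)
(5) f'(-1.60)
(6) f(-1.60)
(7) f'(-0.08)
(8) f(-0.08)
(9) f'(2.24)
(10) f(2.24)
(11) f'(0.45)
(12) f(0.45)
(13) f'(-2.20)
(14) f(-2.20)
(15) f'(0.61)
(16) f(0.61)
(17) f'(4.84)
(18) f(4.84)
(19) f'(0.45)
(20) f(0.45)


(1) = -6076.00
(2) = 30388.00
(3) = -244.00
(4) = -248.00
(5) = -70.12
(6) = 36.46
(7) = -1.17
(8) = -1.92
(9) = -136.48
(10) = -105.39
(11) = -6.47
(12) = -3.27
(13) = -131.68
(14) = 96.03
(15) = -11.05
(16) = -4.65
(17) = -633.49
(18) = -1027.26
(19) = -6.47
(20) = -3.27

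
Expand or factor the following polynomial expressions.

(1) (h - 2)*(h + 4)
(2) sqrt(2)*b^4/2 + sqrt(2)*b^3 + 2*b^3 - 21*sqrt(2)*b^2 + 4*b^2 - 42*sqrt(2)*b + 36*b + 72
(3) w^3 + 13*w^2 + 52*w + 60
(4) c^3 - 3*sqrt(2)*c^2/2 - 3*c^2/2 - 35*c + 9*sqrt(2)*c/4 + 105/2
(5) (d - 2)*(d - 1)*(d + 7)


(1) = h^2 + 2*h - 8
(2) = (b - 3*sqrt(2))*(b - sqrt(2))*(b + 6*sqrt(2))*(sqrt(2)*b/2 + sqrt(2))
(3) = (w + 2)*(w + 5)*(w + 6)
(4) = (c - 3/2)*(c - 5*sqrt(2))*(c + 7*sqrt(2)/2)
(5) = d^3 + 4*d^2 - 19*d + 14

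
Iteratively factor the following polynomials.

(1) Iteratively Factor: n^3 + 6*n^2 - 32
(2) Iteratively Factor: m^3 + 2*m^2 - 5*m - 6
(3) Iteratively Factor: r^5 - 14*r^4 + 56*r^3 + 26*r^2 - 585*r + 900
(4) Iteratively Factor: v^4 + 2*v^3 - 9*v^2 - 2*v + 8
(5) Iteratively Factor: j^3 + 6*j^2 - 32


(1) = (n + 4)*(n^2 + 2*n - 8) = (n - 2)*(n + 4)*(n + 4)
(2) = (m + 3)*(m^2 - m - 2) = (m - 2)*(m + 3)*(m + 1)
(3) = (r + 3)*(r^4 - 17*r^3 + 107*r^2 - 295*r + 300) = (r - 3)*(r + 3)*(r^3 - 14*r^2 + 65*r - 100) = (r - 5)*(r - 3)*(r + 3)*(r^2 - 9*r + 20) = (r - 5)*(r - 4)*(r - 3)*(r + 3)*(r - 5)
(4) = (v + 1)*(v^3 + v^2 - 10*v + 8) = (v + 1)*(v + 4)*(v^2 - 3*v + 2) = (v - 1)*(v + 1)*(v + 4)*(v - 2)
(5) = (j - 2)*(j^2 + 8*j + 16) = (j - 2)*(j + 4)*(j + 4)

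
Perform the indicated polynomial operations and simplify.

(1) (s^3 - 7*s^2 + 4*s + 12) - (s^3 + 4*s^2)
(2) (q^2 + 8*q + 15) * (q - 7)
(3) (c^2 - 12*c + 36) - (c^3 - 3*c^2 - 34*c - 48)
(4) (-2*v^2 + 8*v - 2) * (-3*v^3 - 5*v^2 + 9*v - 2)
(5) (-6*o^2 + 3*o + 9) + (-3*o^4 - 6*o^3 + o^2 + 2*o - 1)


(1) = -11*s^2 + 4*s + 12
(2) = q^3 + q^2 - 41*q - 105
(3) = -c^3 + 4*c^2 + 22*c + 84
(4) = 6*v^5 - 14*v^4 - 52*v^3 + 86*v^2 - 34*v + 4
(5) = -3*o^4 - 6*o^3 - 5*o^2 + 5*o + 8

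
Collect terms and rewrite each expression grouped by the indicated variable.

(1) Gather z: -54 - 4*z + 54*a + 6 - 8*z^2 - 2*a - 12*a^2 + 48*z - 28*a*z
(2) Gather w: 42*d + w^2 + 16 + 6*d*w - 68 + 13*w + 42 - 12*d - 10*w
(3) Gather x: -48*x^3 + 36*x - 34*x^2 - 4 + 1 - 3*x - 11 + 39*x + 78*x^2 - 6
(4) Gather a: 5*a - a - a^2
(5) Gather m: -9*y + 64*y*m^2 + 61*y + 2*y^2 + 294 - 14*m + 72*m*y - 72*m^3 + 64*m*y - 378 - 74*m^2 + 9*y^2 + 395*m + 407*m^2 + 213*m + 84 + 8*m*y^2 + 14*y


(1) = -12*a^2 + 52*a - 8*z^2 + z*(44 - 28*a) - 48
(2) = 30*d + w^2 + w*(6*d + 3) - 10
(3) = -48*x^3 + 44*x^2 + 72*x - 20
(4) = -a^2 + 4*a
(5) = -72*m^3 + m^2*(64*y + 333) + m*(8*y^2 + 136*y + 594) + 11*y^2 + 66*y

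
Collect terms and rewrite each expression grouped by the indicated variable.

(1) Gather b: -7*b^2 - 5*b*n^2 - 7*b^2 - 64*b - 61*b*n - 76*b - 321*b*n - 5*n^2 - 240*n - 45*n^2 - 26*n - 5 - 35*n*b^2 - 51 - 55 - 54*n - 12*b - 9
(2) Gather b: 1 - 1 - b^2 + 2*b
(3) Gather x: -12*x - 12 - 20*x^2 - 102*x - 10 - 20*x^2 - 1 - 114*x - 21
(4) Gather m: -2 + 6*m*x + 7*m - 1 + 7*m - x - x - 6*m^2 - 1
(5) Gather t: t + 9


(1) = b^2*(-35*n - 14) + b*(-5*n^2 - 382*n - 152) - 50*n^2 - 320*n - 120
(2) = -b^2 + 2*b
(3) = -40*x^2 - 228*x - 44
(4) = -6*m^2 + m*(6*x + 14) - 2*x - 4
(5) = t + 9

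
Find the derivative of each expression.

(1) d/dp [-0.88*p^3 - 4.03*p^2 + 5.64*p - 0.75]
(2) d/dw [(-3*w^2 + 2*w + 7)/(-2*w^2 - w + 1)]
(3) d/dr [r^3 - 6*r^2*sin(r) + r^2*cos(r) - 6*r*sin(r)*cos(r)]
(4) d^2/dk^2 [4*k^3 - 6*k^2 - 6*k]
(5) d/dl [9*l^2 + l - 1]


(1) = -2.64*p^2 - 8.06*p + 5.64
(2) = (7*w^2 + 22*w + 9)/(4*w^4 + 4*w^3 - 3*w^2 - 2*w + 1)
(3) = -r^2*sin(r) - 6*r^2*cos(r) + 3*r^2 - 12*r*sin(r) + 2*r*cos(r) - 6*r*cos(2*r) - 3*sin(2*r)
(4) = 24*k - 12
(5) = 18*l + 1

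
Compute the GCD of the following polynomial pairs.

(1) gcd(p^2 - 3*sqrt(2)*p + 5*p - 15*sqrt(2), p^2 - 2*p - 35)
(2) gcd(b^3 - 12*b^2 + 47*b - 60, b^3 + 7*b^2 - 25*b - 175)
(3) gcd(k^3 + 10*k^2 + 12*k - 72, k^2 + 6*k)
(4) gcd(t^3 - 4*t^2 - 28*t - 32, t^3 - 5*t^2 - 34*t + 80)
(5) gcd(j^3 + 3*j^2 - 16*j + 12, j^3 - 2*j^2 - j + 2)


(1) = p + 5
(2) = b - 5
(3) = k + 6
(4) = gcd((t - 8)*(t + 2)^2, (t - 8)*(t - 2)*(t + 5)) = t - 8
(5) = j^2 - 3*j + 2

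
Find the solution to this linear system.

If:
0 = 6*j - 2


Then:
j = 1/3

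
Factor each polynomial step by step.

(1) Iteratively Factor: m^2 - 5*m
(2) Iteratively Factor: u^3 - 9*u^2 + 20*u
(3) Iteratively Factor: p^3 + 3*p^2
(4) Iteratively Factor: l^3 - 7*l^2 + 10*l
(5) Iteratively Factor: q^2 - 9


(1) = (m - 5)*(m)
(2) = (u)*(u^2 - 9*u + 20) = u*(u - 5)*(u - 4)
(3) = (p)*(p^2 + 3*p) = p*(p + 3)*(p)
(4) = (l - 2)*(l^2 - 5*l) = (l - 5)*(l - 2)*(l)
(5) = (q - 3)*(q + 3)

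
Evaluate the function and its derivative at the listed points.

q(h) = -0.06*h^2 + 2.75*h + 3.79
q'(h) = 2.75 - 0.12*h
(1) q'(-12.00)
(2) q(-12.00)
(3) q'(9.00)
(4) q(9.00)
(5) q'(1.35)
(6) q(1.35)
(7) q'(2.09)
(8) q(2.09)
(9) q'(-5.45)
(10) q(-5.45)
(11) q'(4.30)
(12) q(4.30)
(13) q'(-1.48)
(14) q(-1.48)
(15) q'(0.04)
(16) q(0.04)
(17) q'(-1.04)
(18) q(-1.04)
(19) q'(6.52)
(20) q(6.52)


(1) = 4.19
(2) = -37.85
(3) = 1.67
(4) = 23.68
(5) = 2.59
(6) = 7.39
(7) = 2.50
(8) = 9.28
(9) = 3.40
(10) = -12.98
(11) = 2.23
(12) = 14.51
(13) = 2.93
(14) = -0.41
(15) = 2.75
(16) = 3.90
(17) = 2.87
(18) = 0.87
(19) = 1.97
(20) = 19.17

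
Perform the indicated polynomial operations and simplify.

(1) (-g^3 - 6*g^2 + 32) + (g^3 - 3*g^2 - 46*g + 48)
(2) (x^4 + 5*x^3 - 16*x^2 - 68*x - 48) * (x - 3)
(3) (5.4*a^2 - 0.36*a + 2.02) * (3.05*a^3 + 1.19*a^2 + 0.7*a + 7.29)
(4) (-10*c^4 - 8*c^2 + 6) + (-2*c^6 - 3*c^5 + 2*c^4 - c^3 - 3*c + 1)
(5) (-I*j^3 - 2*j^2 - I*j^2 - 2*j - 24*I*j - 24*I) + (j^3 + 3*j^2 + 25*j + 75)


(1) = -9*g^2 - 46*g + 80
(2) = x^5 + 2*x^4 - 31*x^3 - 20*x^2 + 156*x + 144
(3) = 16.47*a^5 + 5.328*a^4 + 9.5126*a^3 + 41.5178*a^2 - 1.2104*a + 14.7258
(4) = -2*c^6 - 3*c^5 - 8*c^4 - c^3 - 8*c^2 - 3*c + 7
(5) = j^3 - I*j^3 + j^2 - I*j^2 + 23*j - 24*I*j + 75 - 24*I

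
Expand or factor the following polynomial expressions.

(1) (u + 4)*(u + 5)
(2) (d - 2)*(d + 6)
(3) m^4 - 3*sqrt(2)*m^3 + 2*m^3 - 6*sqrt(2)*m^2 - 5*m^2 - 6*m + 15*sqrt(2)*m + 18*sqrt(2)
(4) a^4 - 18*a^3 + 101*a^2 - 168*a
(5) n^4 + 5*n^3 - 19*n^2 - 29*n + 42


(1) = u^2 + 9*u + 20
(2) = d^2 + 4*d - 12
(3) = (m - 2)*(m + 1)*(m + 3)*(m - 3*sqrt(2))
(4) = a*(a - 8)*(a - 7)*(a - 3)
(5) = (n - 3)*(n - 1)*(n + 2)*(n + 7)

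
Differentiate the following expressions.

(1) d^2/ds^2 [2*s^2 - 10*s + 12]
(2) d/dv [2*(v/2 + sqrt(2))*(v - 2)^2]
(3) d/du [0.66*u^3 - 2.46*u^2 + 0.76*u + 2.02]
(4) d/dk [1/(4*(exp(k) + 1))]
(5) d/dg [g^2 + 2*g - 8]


(1) = 4
(2) = (v - 2)*(3*v - 2 + 4*sqrt(2))
(3) = 1.98*u^2 - 4.92*u + 0.76
(4) = -1/(16*cosh(k/2)^2)
(5) = 2*g + 2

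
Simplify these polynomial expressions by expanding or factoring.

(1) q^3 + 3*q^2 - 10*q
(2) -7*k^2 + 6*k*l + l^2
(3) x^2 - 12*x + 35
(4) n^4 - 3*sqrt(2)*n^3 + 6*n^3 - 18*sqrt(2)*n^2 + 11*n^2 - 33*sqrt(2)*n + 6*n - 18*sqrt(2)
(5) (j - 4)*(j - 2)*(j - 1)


(1) = q*(q - 2)*(q + 5)
(2) = (-k + l)*(7*k + l)
(3) = (x - 7)*(x - 5)
(4) = (n + 1)*(n + 2)*(n + 3)*(n - 3*sqrt(2))
(5) = j^3 - 7*j^2 + 14*j - 8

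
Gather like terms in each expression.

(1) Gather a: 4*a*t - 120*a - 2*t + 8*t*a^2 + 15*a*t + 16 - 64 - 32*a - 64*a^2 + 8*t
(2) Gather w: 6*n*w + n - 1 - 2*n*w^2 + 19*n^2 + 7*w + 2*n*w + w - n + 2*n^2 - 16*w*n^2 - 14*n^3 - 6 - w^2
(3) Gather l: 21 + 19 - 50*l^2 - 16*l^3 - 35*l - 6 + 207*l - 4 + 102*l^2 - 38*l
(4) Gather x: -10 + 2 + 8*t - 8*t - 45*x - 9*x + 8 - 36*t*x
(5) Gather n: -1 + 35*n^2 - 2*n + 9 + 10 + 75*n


(1) = a^2*(8*t - 64) + a*(19*t - 152) + 6*t - 48
(2) = -14*n^3 + 21*n^2 + w^2*(-2*n - 1) + w*(-16*n^2 + 8*n + 8) - 7
(3) = -16*l^3 + 52*l^2 + 134*l + 30
(4) = x*(-36*t - 54)
(5) = 35*n^2 + 73*n + 18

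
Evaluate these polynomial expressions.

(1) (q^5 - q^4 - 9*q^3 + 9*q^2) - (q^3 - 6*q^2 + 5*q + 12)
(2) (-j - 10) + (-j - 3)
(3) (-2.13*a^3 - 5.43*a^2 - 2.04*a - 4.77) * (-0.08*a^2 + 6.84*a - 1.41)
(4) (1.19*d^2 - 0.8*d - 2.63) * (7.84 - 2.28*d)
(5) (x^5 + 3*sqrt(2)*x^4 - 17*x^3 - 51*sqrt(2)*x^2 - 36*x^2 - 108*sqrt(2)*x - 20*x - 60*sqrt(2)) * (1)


(1) = q^5 - q^4 - 10*q^3 + 15*q^2 - 5*q - 12
(2) = -2*j - 13
(3) = 0.1704*a^5 - 14.1348*a^4 - 33.9747*a^3 - 5.9157*a^2 - 29.7504*a + 6.7257
(4) = -2.7132*d^3 + 11.1536*d^2 - 0.2756*d - 20.6192
(5) = x^5 + 3*sqrt(2)*x^4 - 17*x^3 - 51*sqrt(2)*x^2 - 36*x^2 - 108*sqrt(2)*x - 20*x - 60*sqrt(2)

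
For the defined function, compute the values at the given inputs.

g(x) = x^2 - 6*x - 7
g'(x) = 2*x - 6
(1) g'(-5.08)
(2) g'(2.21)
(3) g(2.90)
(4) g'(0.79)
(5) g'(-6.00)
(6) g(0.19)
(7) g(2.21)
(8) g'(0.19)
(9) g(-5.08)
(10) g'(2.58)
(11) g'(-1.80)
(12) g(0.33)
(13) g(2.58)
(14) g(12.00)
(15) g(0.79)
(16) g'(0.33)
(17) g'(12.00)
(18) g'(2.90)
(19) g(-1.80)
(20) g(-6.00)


(1) = -16.16
(2) = -1.58
(3) = -15.99
(4) = -4.42
(5) = -18.00
(6) = -8.10
(7) = -15.38
(8) = -5.62
(9) = 49.29
(10) = -0.84
(11) = -9.60
(12) = -8.87
(13) = -15.82
(14) = 65.00
(15) = -11.12
(16) = -5.34
(17) = 18.00
(18) = -0.20
(19) = 7.04
(20) = 65.00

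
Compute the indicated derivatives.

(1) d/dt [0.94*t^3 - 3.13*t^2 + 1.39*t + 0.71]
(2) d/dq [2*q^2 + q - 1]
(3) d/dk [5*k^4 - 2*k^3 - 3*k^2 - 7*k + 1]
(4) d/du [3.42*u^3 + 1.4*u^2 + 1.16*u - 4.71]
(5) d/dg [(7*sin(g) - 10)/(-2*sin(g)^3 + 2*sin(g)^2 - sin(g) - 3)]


(1) = 2.82*t^2 - 6.26*t + 1.39
(2) = 4*q + 1
(3) = 20*k^3 - 6*k^2 - 6*k - 7
(4) = 10.26*u^2 + 2.8*u + 1.16
(5) = (28*sin(g)^3 - 74*sin(g)^2 + 40*sin(g) - 31)*cos(g)/(2*sin(g)^3 - 2*sin(g)^2 + sin(g) + 3)^2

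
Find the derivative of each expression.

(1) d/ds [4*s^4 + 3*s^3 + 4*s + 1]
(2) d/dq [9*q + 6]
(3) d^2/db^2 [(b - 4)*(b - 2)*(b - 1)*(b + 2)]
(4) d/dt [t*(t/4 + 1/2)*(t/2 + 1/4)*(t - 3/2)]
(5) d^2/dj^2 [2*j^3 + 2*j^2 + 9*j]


(1) = 16*s^3 + 9*s^2 + 4
(2) = 9
(3) = 6*b*(2*b - 5)
(4) = t^3/2 + 3*t^2/8 - 11*t/16 - 3/16
(5) = 12*j + 4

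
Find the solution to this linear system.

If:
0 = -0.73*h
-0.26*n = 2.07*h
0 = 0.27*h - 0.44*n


Then:
h = 0.00
n = 0.00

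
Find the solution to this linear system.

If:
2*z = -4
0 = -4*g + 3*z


Then:
g = -3/2
z = -2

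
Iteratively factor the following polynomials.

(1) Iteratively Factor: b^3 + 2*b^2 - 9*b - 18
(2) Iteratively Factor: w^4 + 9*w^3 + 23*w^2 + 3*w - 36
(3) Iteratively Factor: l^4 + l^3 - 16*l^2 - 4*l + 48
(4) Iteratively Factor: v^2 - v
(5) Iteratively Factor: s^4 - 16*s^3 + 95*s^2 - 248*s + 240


(1) = (b + 3)*(b^2 - b - 6) = (b + 2)*(b + 3)*(b - 3)
(2) = (w + 3)*(w^3 + 6*w^2 + 5*w - 12) = (w - 1)*(w + 3)*(w^2 + 7*w + 12) = (w - 1)*(w + 3)*(w + 4)*(w + 3)
(3) = (l + 4)*(l^3 - 3*l^2 - 4*l + 12) = (l - 3)*(l + 4)*(l^2 - 4) = (l - 3)*(l + 2)*(l + 4)*(l - 2)
(4) = (v)*(v - 1)
(5) = (s - 4)*(s^3 - 12*s^2 + 47*s - 60) = (s - 4)*(s - 3)*(s^2 - 9*s + 20) = (s - 5)*(s - 4)*(s - 3)*(s - 4)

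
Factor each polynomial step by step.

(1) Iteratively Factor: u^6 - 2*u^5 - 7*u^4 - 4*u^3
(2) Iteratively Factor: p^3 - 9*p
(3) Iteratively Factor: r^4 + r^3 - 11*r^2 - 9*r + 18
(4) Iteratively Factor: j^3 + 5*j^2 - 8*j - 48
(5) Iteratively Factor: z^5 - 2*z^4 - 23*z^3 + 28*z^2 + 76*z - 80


(1) = (u)*(u^5 - 2*u^4 - 7*u^3 - 4*u^2) = u^2*(u^4 - 2*u^3 - 7*u^2 - 4*u) = u^2*(u + 1)*(u^3 - 3*u^2 - 4*u) = u^3*(u + 1)*(u^2 - 3*u - 4) = u^3*(u + 1)^2*(u - 4)
(2) = (p + 3)*(p^2 - 3*p) = p*(p + 3)*(p - 3)
(3) = (r - 1)*(r^3 + 2*r^2 - 9*r - 18) = (r - 1)*(r + 2)*(r^2 - 9) = (r - 1)*(r + 2)*(r + 3)*(r - 3)
(4) = (j - 3)*(j^2 + 8*j + 16) = (j - 3)*(j + 4)*(j + 4)
(5) = (z - 1)*(z^4 - z^3 - 24*z^2 + 4*z + 80) = (z - 1)*(z + 4)*(z^3 - 5*z^2 - 4*z + 20) = (z - 5)*(z - 1)*(z + 4)*(z^2 - 4) = (z - 5)*(z - 1)*(z + 2)*(z + 4)*(z - 2)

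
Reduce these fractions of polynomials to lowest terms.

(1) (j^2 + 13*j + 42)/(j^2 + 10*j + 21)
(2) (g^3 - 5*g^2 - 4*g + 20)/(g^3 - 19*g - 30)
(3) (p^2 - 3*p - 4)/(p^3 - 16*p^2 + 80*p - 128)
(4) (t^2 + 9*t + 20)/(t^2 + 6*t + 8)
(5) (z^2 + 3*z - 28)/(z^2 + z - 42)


(1) = (j + 6)/(j + 3)
(2) = (g - 2)/(g + 3)
(3) = (p + 1)/(p^2 - 12*p + 32)
(4) = (t + 5)/(t + 2)
(5) = (z - 4)/(z - 6)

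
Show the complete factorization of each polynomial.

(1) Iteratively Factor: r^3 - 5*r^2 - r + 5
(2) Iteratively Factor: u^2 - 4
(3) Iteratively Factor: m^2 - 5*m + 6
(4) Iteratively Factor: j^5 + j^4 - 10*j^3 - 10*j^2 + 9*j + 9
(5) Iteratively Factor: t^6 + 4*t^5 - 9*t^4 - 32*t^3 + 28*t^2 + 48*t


(1) = (r - 1)*(r^2 - 4*r - 5) = (r - 1)*(r + 1)*(r - 5)
(2) = (u - 2)*(u + 2)
(3) = (m - 2)*(m - 3)
(4) = (j + 3)*(j^4 - 2*j^3 - 4*j^2 + 2*j + 3) = (j + 1)*(j + 3)*(j^3 - 3*j^2 - j + 3) = (j + 1)^2*(j + 3)*(j^2 - 4*j + 3) = (j - 1)*(j + 1)^2*(j + 3)*(j - 3)
(5) = (t)*(t^5 + 4*t^4 - 9*t^3 - 32*t^2 + 28*t + 48) = t*(t + 1)*(t^4 + 3*t^3 - 12*t^2 - 20*t + 48) = t*(t + 1)*(t + 3)*(t^3 - 12*t + 16) = t*(t - 2)*(t + 1)*(t + 3)*(t^2 + 2*t - 8) = t*(t - 2)*(t + 1)*(t + 3)*(t + 4)*(t - 2)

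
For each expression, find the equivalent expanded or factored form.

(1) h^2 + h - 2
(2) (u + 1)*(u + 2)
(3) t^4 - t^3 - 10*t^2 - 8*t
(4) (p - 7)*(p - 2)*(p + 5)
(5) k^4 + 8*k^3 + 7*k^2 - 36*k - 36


(1) = (h - 1)*(h + 2)
(2) = u^2 + 3*u + 2
(3) = t*(t - 4)*(t + 1)*(t + 2)
(4) = p^3 - 4*p^2 - 31*p + 70
(5) = (k - 2)*(k + 1)*(k + 3)*(k + 6)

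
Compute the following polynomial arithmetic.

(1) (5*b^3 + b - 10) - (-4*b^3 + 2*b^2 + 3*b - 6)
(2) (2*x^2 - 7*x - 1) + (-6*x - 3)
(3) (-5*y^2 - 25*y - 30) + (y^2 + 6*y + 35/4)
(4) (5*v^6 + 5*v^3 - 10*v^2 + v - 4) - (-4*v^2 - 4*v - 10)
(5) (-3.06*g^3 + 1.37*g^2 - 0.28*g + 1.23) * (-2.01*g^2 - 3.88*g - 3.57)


(1) = 9*b^3 - 2*b^2 - 2*b - 4
(2) = 2*x^2 - 13*x - 4
(3) = -4*y^2 - 19*y - 85/4
(4) = 5*v^6 + 5*v^3 - 6*v^2 + 5*v + 6
(5) = 6.1506*g^5 + 9.1191*g^4 + 6.1714*g^3 - 6.2768*g^2 - 3.7728*g - 4.3911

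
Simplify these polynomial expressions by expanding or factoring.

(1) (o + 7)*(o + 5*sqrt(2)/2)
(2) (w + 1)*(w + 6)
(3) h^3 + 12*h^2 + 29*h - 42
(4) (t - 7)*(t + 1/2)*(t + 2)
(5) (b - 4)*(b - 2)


(1) = o^2 + 5*sqrt(2)*o/2 + 7*o + 35*sqrt(2)/2
(2) = w^2 + 7*w + 6
(3) = (h - 1)*(h + 6)*(h + 7)
(4) = t^3 - 9*t^2/2 - 33*t/2 - 7
(5) = b^2 - 6*b + 8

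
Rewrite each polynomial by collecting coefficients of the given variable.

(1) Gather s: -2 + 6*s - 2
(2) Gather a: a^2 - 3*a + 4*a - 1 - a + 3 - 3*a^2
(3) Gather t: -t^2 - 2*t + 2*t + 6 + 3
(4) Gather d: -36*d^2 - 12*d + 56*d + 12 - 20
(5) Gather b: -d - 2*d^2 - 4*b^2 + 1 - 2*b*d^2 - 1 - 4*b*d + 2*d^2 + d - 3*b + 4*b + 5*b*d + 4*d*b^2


(1) = 6*s - 4
(2) = 2 - 2*a^2
(3) = 9 - t^2
(4) = -36*d^2 + 44*d - 8
(5) = b^2*(4*d - 4) + b*(-2*d^2 + d + 1)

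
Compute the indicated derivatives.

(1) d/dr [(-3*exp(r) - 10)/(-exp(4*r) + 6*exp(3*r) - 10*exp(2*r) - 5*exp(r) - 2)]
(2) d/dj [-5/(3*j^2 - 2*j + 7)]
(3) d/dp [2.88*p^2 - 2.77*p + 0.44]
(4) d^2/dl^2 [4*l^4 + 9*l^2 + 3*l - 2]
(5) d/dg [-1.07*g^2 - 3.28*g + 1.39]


(1) = (-9*exp(4*r) - 4*exp(3*r) + 150*exp(2*r) - 200*exp(r) - 44)*exp(r)/(exp(8*r) - 12*exp(7*r) + 56*exp(6*r) - 110*exp(5*r) + 44*exp(4*r) + 76*exp(3*r) + 65*exp(2*r) + 20*exp(r) + 4)
(2) = 10*(3*j - 1)/(3*j^2 - 2*j + 7)^2
(3) = 5.76*p - 2.77
(4) = 48*l^2 + 18
(5) = -2.14*g - 3.28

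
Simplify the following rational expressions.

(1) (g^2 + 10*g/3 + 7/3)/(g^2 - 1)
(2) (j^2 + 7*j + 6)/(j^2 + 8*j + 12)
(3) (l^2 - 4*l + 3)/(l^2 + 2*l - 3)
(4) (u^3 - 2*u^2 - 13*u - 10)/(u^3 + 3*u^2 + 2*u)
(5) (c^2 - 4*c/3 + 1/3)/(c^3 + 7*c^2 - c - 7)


(1) = (3*g + 7)/(3*g - 3)
(2) = (j + 1)/(j + 2)
(3) = (l - 3)/(l + 3)
(4) = (u - 5)/u
(5) = (3*c - 1)/(3*c^2 + 24*c + 21)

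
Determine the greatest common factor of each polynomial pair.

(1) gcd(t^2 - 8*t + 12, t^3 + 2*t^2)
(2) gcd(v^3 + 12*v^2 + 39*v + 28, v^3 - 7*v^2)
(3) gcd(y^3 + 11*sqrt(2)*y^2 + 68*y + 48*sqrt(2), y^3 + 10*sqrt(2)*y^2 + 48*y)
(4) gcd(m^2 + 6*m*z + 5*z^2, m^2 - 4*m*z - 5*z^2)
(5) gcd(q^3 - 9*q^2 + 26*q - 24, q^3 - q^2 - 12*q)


(1) = 1
(2) = gcd((v + 1)*(v + 4)*(v + 7), v^2*(v - 7)) = 1
(3) = gcd((y + sqrt(2))*(y + 4*sqrt(2))*(y + 6*sqrt(2)), y*(y + 4*sqrt(2))*(y + 6*sqrt(2))) = y^2 + 10*sqrt(2)*y + 48
(4) = m + z
(5) = q - 4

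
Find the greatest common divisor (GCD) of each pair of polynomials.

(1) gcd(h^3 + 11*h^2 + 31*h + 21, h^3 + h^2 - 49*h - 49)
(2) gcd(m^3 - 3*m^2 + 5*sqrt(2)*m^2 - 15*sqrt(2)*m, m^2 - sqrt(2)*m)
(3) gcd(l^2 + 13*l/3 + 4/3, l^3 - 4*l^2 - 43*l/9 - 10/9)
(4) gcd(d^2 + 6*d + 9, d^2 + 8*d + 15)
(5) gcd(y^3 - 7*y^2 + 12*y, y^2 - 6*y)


(1) = gcd((h + 1)*(h + 3)*(h + 7), (h - 7)*(h + 1)*(h + 7)) = h^2 + 8*h + 7
(2) = m
(3) = l + 1/3
(4) = gcd((d + 3)^2, (d + 3)*(d + 5)) = d + 3
(5) = y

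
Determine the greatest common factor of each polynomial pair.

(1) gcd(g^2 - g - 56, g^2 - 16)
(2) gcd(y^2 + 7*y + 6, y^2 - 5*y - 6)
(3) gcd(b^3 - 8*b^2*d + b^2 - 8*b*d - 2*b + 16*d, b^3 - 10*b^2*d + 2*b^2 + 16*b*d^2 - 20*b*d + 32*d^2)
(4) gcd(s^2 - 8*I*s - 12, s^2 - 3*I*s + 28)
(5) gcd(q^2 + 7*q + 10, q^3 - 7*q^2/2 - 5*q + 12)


(1) = gcd((g - 8)*(g + 7), (g - 4)*(g + 4)) = 1
(2) = y + 1
(3) = b^2 - 8*b*d + 2*b - 16*d
(4) = gcd((s - 6*I)*(s - 2*I), (s - 7*I)*(s + 4*I)) = 1
(5) = q + 2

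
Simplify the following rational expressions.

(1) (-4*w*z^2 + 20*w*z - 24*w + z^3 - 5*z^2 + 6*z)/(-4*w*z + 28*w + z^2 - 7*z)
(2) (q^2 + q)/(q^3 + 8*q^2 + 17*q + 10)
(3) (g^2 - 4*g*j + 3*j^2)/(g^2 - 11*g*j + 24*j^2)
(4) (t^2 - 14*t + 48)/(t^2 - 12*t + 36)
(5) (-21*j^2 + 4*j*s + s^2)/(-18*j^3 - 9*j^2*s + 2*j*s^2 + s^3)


(1) = (z^2 - 5*z + 6)/(z - 7)
(2) = q/(q^2 + 7*q + 10)
(3) = (g - j)/(g - 8*j)
(4) = (t - 8)/(t - 6)
(5) = (7*j + s)/(6*j^2 + 5*j*s + s^2)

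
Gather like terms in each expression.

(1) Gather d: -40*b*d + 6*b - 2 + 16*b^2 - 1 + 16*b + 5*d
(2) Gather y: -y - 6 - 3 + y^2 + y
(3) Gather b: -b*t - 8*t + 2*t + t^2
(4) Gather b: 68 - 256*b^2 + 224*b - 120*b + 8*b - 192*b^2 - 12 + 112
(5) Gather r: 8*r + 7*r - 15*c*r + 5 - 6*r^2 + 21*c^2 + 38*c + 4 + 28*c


(1) = 16*b^2 + 22*b + d*(5 - 40*b) - 3
(2) = y^2 - 9
(3) = -b*t + t^2 - 6*t
(4) = -448*b^2 + 112*b + 168
(5) = 21*c^2 + 66*c - 6*r^2 + r*(15 - 15*c) + 9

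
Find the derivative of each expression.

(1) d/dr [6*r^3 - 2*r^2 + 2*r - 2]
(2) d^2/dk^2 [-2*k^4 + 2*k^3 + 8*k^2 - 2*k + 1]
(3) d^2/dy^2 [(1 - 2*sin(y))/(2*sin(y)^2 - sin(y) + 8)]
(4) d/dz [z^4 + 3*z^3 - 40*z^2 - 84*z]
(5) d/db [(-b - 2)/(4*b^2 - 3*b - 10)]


(1) = 18*r^2 - 4*r + 2
(2) = -24*k^2 + 12*k + 16
(3) = (72*sin(y)^5 - 12*sin(y)^4 + 103*sin(y)^2 + 217*sin(y)/2 + 141*sin(3*y)/2 - 4*sin(5*y) - 62)/(2*sin(y)^2 - sin(y) + 8)^3
(4) = 4*z^3 + 9*z^2 - 80*z - 84
(5) = (-4*b^2 + 3*b + (b + 2)*(8*b - 3) + 10)/(-4*b^2 + 3*b + 10)^2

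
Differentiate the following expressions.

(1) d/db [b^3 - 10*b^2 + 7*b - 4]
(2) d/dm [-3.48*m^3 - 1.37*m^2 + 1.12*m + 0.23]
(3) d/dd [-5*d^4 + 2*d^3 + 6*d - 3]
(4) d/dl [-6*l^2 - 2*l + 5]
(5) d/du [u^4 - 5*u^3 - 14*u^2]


(1) = 3*b^2 - 20*b + 7
(2) = -10.44*m^2 - 2.74*m + 1.12
(3) = -20*d^3 + 6*d^2 + 6
(4) = -12*l - 2
(5) = u*(4*u^2 - 15*u - 28)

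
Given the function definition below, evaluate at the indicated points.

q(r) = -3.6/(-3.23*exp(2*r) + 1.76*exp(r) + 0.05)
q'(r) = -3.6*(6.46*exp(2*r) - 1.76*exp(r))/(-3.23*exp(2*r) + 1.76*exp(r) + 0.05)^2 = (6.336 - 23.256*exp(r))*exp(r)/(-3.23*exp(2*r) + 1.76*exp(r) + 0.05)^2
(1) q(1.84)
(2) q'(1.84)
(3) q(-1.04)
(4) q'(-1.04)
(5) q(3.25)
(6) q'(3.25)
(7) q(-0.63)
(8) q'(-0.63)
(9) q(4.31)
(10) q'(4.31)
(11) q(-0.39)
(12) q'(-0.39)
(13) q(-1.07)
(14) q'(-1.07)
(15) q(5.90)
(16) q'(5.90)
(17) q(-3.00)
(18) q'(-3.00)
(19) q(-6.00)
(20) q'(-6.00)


(1) = 0.03
(2) = -0.06
(3) = -13.41
(4) = -9.23
(5) = 0.00
(6) = -0.00
(7) = -50.59
(8) = -636.34
(9) = 0.00
(10) = -0.00
(11) = 15.06
(12) = -111.50
(13) = -13.15
(14) = -7.52
(15) = 0.00
(16) = -0.00
(17) = -27.77
(18) = 15.34
(19) = -66.25
(20) = 5.27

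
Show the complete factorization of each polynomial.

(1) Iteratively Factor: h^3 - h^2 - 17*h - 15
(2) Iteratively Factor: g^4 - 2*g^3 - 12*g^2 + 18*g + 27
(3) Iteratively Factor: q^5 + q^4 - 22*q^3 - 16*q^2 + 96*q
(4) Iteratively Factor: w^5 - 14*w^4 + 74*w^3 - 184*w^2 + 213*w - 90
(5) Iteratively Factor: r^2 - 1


(1) = (h + 1)*(h^2 - 2*h - 15) = (h + 1)*(h + 3)*(h - 5)
(2) = (g - 3)*(g^3 + g^2 - 9*g - 9) = (g - 3)*(g + 1)*(g^2 - 9) = (g - 3)^2*(g + 1)*(g + 3)
(3) = (q + 3)*(q^4 - 2*q^3 - 16*q^2 + 32*q) = q*(q + 3)*(q^3 - 2*q^2 - 16*q + 32) = q*(q + 3)*(q + 4)*(q^2 - 6*q + 8) = q*(q - 4)*(q + 3)*(q + 4)*(q - 2)
(4) = (w - 3)*(w^4 - 11*w^3 + 41*w^2 - 61*w + 30) = (w - 3)^2*(w^3 - 8*w^2 + 17*w - 10) = (w - 3)^2*(w - 2)*(w^2 - 6*w + 5) = (w - 5)*(w - 3)^2*(w - 2)*(w - 1)
(5) = (r - 1)*(r + 1)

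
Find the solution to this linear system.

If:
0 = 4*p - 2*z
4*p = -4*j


Then:
j = -z/2
p = z/2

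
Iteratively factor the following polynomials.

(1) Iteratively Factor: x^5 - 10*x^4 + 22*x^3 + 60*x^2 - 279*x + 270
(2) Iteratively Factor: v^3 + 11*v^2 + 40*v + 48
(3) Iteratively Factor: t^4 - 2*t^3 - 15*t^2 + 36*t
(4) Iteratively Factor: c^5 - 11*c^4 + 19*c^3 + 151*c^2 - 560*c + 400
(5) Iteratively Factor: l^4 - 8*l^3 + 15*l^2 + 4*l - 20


(1) = (x - 2)*(x^4 - 8*x^3 + 6*x^2 + 72*x - 135) = (x - 3)*(x - 2)*(x^3 - 5*x^2 - 9*x + 45) = (x - 3)^2*(x - 2)*(x^2 - 2*x - 15) = (x - 5)*(x - 3)^2*(x - 2)*(x + 3)
(2) = (v + 4)*(v^2 + 7*v + 12) = (v + 3)*(v + 4)*(v + 4)
(3) = (t)*(t^3 - 2*t^2 - 15*t + 36) = t*(t - 3)*(t^2 + t - 12) = t*(t - 3)^2*(t + 4)
(4) = (c + 4)*(c^4 - 15*c^3 + 79*c^2 - 165*c + 100) = (c - 4)*(c + 4)*(c^3 - 11*c^2 + 35*c - 25) = (c - 5)*(c - 4)*(c + 4)*(c^2 - 6*c + 5) = (c - 5)^2*(c - 4)*(c + 4)*(c - 1)
(5) = (l + 1)*(l^3 - 9*l^2 + 24*l - 20) = (l - 2)*(l + 1)*(l^2 - 7*l + 10) = (l - 2)^2*(l + 1)*(l - 5)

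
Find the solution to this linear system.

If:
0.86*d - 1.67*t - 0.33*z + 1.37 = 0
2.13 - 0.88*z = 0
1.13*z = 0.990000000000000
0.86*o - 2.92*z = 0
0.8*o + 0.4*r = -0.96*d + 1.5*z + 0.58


Then:
No Solution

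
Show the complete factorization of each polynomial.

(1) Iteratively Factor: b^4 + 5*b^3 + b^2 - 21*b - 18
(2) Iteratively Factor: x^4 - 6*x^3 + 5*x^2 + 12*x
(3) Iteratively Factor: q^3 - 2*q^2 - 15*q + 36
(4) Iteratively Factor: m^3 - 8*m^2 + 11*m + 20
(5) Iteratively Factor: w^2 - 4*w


(1) = (b + 3)*(b^3 + 2*b^2 - 5*b - 6) = (b - 2)*(b + 3)*(b^2 + 4*b + 3) = (b - 2)*(b + 1)*(b + 3)*(b + 3)
(2) = (x)*(x^3 - 6*x^2 + 5*x + 12) = x*(x - 3)*(x^2 - 3*x - 4) = x*(x - 3)*(x + 1)*(x - 4)
(3) = (q - 3)*(q^2 + q - 12) = (q - 3)^2*(q + 4)
(4) = (m + 1)*(m^2 - 9*m + 20) = (m - 4)*(m + 1)*(m - 5)
(5) = (w)*(w - 4)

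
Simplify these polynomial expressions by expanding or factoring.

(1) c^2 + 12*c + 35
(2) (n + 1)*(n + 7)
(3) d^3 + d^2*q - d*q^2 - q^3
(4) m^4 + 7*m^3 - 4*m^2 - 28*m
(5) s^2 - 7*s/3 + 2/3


(1) = (c + 5)*(c + 7)
(2) = n^2 + 8*n + 7
(3) = (d - q)*(d + q)^2
(4) = m*(m - 2)*(m + 2)*(m + 7)
(5) = (s - 2)*(s - 1/3)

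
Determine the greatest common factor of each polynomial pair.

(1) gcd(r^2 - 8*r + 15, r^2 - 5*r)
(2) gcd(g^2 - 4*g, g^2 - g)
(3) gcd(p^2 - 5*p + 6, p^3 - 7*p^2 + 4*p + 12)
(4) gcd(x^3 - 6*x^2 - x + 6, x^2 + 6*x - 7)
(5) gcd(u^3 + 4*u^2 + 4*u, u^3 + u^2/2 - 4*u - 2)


(1) = r - 5
(2) = g
(3) = p - 2
(4) = x - 1
(5) = u + 2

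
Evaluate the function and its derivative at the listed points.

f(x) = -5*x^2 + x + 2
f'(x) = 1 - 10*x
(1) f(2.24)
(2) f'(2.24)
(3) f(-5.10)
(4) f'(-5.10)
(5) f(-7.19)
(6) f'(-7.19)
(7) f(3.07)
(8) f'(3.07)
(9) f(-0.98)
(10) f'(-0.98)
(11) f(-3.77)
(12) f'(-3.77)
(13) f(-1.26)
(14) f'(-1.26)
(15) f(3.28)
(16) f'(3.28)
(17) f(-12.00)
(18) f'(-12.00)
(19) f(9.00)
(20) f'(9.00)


(1) = -20.85
(2) = -21.40
(3) = -133.15
(4) = 52.00
(5) = -263.67
(6) = 72.90
(7) = -42.05
(8) = -29.70
(9) = -3.78
(10) = 10.80
(11) = -72.83
(12) = 38.70
(13) = -7.20
(14) = 13.60
(15) = -48.51
(16) = -31.80
(17) = -730.00
(18) = 121.00
(19) = -394.00
(20) = -89.00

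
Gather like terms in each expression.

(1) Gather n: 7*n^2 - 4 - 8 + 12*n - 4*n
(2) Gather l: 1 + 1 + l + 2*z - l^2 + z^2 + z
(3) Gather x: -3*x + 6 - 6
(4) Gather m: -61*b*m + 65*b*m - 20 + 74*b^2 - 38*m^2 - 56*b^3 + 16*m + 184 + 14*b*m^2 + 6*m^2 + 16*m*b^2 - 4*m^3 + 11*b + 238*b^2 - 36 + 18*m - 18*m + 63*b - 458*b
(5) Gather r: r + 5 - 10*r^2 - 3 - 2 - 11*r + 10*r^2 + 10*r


(1) = 7*n^2 + 8*n - 12
(2) = -l^2 + l + z^2 + 3*z + 2
(3) = -3*x
(4) = -56*b^3 + 312*b^2 - 384*b - 4*m^3 + m^2*(14*b - 32) + m*(16*b^2 + 4*b + 16) + 128
(5) = 0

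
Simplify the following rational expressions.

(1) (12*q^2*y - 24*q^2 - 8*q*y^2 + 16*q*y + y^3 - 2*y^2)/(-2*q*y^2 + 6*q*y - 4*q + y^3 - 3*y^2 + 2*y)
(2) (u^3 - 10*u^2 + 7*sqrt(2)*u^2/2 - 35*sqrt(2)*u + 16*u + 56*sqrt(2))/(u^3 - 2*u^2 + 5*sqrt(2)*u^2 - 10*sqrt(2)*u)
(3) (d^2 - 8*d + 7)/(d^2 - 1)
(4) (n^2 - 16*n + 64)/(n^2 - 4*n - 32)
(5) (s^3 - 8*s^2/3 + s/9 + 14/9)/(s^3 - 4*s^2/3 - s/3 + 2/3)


(1) = (-6*q + y)/(y - 1)
(2) = (2*u^2 + u*(-16 + 7*sqrt(2)) - 56*sqrt(2))/(2*u^2 + 10*sqrt(2)*u)
(3) = (d - 7)/(d + 1)
(4) = (n - 8)/(n + 4)
(5) = (3*s - 7)/(3*s - 3)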